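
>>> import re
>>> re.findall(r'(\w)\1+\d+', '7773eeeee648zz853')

['7', 'e', 'z']

`\1` is not a pattern — it's the concrete string captured by group 1, re-applied verbatim.
`findall` collects group 1 from each match (3 total).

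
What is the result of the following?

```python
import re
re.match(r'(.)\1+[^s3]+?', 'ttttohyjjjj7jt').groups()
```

('t',)

The match spans [0:5] → 'tttto'.
Captured: group 1 = 't'.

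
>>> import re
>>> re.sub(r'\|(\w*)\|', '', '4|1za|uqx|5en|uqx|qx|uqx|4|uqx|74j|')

'4uqxuqxuqxuqx'

Matches: at [1:6] → '|1za|'; at [9:14] → '|5en|'; at [17:21] → '|qx|'; at [24:27] → '|4|'; at [30:35] → '|74j|'.
Each match is replaced by ''.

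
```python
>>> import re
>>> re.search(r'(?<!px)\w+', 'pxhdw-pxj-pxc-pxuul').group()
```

'pxhdw'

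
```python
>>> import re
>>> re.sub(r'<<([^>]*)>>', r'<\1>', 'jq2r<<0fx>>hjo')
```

'jq2r<0fx>hjo'

Matches: at [4:11] → '<<0fx>>'.
Each match is replaced using the text its own group 1 captured.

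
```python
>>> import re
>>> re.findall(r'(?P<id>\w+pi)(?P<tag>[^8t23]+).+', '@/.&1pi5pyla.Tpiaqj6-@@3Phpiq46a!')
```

[('1pi', '5pyla.Tpiaqj6-@@')]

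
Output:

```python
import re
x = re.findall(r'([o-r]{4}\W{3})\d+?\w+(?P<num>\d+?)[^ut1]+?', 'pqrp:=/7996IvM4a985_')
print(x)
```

Pattern: exactly 4 of a character in [o-r], then exactly 3 of a non-word character (captured); then one or more of a digit (lazy); then one or more of a word character; then one or more of a digit (lazy) (captured as 'num'); then one or more of any character except [ut1] (lazy).
`findall` packs the 2 group values into a tuple for every match.

[('pqrp:=/', '5')]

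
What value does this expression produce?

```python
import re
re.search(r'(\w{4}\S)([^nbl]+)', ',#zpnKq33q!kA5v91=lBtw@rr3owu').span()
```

(2, 18)

Pattern: exactly 4 of a word character, then a non-whitespace character (captured); then one or more of any character except [nbl] (captured).
Unlike `match`, `search` isn't anchored — it looks for the pattern anywhere in the string.
The match spans [2:18] → 'zpnKq33q!kA5v91='.
Captured: group 1 = 'zpnKq', group 2 = '33q!kA5v91='.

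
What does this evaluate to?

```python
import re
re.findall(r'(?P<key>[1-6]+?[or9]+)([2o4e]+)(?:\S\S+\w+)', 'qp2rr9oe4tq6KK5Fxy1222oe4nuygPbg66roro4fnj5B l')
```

[('2rr9o', 'e4')]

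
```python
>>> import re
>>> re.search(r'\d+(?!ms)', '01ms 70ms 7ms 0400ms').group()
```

A negative assertion filters positions out without eating any characters.
The match spans [0:1] → '0'.

'0'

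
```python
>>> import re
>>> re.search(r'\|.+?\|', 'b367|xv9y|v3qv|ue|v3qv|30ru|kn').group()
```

The `?` after the quantifier makes it lazy — it takes as little as possible before letting the rest of the pattern try.
The match spans [4:10] → '|xv9y|'.

'|xv9y|'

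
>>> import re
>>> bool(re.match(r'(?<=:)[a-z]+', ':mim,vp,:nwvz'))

The `(?=…)`/`(?<=…)` assertion just peeks at neighbouring text; it doesn't advance the match position.
`re.match` only tries the pattern at the start of the string.
Here position 0 doesn't satisfy it, so the call returns None, and `bool(None)` is False.

False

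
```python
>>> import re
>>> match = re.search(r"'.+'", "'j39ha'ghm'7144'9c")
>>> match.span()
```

(0, 16)

The match spans [0:16] → "'j39ha'ghm'7144'".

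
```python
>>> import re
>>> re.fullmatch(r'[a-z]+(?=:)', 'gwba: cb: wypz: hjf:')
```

None

Because the assertion is zero-width, the text it checks is not consumed and won't appear in the result.
For `fullmatch`, every character of the input must be accounted for by the pattern.
Here the string isn't matched end-to-end, so the call returns None.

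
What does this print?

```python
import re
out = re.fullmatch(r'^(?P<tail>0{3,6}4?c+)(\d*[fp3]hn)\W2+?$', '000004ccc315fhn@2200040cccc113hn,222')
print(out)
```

None

`re.fullmatch` requires the pattern to consume the entire string.
Here the string isn't matched end-to-end, so the call returns None.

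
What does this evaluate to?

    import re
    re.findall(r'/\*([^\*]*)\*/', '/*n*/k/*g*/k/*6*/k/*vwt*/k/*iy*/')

['n', 'g', '6', 'vwt', 'iy']

`findall` collects group 1 from each match (5 total).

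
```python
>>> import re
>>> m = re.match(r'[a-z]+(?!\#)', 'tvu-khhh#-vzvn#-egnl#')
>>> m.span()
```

(0, 3)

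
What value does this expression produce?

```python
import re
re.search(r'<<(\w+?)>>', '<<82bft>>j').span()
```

The match spans [0:9] → '<<82bft>>'.

(0, 9)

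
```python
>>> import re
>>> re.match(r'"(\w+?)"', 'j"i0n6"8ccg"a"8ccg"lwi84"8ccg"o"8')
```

None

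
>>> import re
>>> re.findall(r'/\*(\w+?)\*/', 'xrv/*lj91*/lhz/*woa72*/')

['lj91', 'woa72']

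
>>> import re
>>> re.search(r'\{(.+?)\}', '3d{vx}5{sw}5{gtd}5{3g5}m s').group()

'{vx}'

`re.search` tries every starting position until one works.
The match spans [2:6] → '{vx}'.
Captured: group 1 = 'vx'.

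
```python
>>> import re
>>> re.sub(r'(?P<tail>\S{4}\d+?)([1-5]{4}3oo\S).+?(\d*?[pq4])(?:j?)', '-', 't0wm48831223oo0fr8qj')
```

'-'

Pattern: exactly 4 of a non-whitespace character, then one or more of a digit (lazy) (captured as 'tail'); then exactly 4 of a character in [1-5], then the literal '3oo', then a non-whitespace character (captured); then one or more of any character (lazy); then zero or more of a digit (lazy), then one of [pq4] (captured); then optionally a literal 'j' (non-capturing group).
Matches: at [0:20] → 't0wm48831223oo0fr8qj'.
`sub` substitutes '-' at each match site.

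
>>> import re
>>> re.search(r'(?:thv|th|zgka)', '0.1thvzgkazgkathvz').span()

Alternation tries branches left to right and keeps the first one that lets the overall match succeed at that position.
The match spans [3:6] → 'thv'.

(3, 6)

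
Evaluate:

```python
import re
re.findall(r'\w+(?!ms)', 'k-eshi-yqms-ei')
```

`(?!…)`/`(?<!…)` only lets a position through if the neighbouring text does NOT match; no characters are consumed.
Matches: at [0:1] → 'k'; at [2:6] → 'eshi'; at [7:11] → 'yqms'; at [12:14] → 'ei'.
`findall` yields the raw match text (4 of them) because the pattern has no groups.

['k', 'eshi', 'yqms', 'ei']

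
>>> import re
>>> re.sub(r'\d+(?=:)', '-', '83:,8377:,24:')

'-:,-:,-:'

Lookahead/lookbehind check context without consuming it, so the matched span excludes the asserted characters.
`sub` substitutes '-' at each match site.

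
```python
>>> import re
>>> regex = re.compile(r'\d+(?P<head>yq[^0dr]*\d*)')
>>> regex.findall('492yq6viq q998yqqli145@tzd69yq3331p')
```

['yq6viq q998yqqli145@tz', 'yq3331p']

This matches one or more of a digit; then the literal 'yq', then zero or more of any character except [0dr], then zero or more of a digit (captured as 'head').
Walking the string: at [0:25] match '492yq6viq q998yqqli145@tz', group 1 = 'yq6viq q998yqqli145@tz'; at [26:35] match '69yq3331p', group 1 = 'yq3331p'.
`findall` collects group 1 from each match (2 total).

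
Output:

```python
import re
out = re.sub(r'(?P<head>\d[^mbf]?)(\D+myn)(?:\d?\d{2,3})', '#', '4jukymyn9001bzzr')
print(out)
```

#bzzr

Pattern: a digit, then optionally any character except [mbf] (captured as 'head'); then one or more of a non-digit, then the literal 'myn' (captured); then optionally a digit, then 2 to 3 of a digit (non-capturing group).
Matches: at [0:12] → '4jukymyn9001'.
Each match is replaced by '#'.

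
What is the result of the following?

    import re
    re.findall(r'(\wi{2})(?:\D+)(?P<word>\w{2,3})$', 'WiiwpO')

[('Wii', 'pO')]

This matches a word character, then exactly 2 of a literal 'i' (captured); then one or more of a non-digit (non-capturing group); then 2 to 3 of a word character (captured as 'word'); then anchored at the end.
Scanning left to right: at [0:6] match 'WiiwpO', groups = ('Wii', 'pO').
With 2 capturing groups, `findall` returns a 2-tuple per match.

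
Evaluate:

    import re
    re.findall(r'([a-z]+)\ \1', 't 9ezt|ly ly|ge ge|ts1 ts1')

['ly', 'ge']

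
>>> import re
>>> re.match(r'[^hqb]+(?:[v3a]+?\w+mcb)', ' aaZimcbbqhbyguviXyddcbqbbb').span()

`re.match` won't scan ahead — the pattern has to work from the very first character.
The match spans [0:8] → ' aaZimcb'.

(0, 8)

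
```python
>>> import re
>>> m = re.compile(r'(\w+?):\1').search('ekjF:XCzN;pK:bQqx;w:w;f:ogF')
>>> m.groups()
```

('w',)

After group 1 captures some text, `\1` only succeeds where that same text appears again.
`re.search` tries every starting position until one works.
The match spans [18:21] → 'w:w'.
Captured: group 1 = 'w'.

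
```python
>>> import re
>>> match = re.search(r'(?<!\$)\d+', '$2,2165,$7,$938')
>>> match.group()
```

'2165'

A negative assertion filters positions out without eating any characters.
`search` walks the string left to right and returns the first match it finds.
The match spans [3:7] → '2165'.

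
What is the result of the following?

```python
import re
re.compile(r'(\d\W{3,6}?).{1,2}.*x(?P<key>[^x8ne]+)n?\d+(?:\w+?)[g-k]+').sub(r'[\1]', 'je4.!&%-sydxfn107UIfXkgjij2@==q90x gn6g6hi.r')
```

Pattern: a digit, then 3 to 6 of a non-word character (lazy) (captured); then 1 to 2 of any character, then zero or more of any character, then the literal 'x'; then one or more of any character except [x8ne] (captured as 'key'); then optionally the literal 'n', then one or more of a digit; then one or more of a word character (lazy) (non-capturing group); then one or more of a character in [g-k].
Because the quantifier is non-greedy, it stops expanding at the earliest point where the rest of the pattern can succeed.
Matches: at [2:42] → '4.!&%-sydxfn107UIfXkgjij2@==q90x gn6g6hi'.
`\1` in the replacement pulls in group 1's text for each match.

'je[4.!&].r'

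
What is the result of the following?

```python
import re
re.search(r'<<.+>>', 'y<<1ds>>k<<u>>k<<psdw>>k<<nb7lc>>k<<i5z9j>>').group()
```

'<<1ds>>k<<u>>k<<psdw>>k<<nb7lc>>k<<i5z9j>>'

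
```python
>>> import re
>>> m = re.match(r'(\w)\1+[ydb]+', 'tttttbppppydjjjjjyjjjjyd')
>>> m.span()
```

(0, 6)

A backreference is literal: `\1` must see the identical characters the first group matched.
With `match`, the pattern is implicitly anchored at the beginning.
The match spans [0:6] → 'tttttb'.
Captured: group 1 = 't'.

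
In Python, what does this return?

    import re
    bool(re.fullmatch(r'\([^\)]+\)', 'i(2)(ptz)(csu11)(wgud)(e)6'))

`fullmatch` succeeds only if the pattern covers the string from start to end.
Here the string isn't matched end-to-end, so the call returns None, and `bool(None)` is False.

False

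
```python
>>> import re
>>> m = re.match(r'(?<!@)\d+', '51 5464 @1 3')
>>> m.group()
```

A negative assertion filters positions out without eating any characters.
With `match`, the pattern is implicitly anchored at the beginning.
The match spans [0:2] → '51'.

'51'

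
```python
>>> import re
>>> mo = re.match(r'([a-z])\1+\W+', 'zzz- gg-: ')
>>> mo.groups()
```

The match spans [0:5] → 'zzz- '.
Captured: group 1 = 'z'.

('z',)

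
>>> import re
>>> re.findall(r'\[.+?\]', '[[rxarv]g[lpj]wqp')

['[[rxarv]', '[lpj]']

With the lazy modifier that quantifier settles for the fewest repetitions that let the rest of the pattern succeed (the atoms after it are unaffected and can still be greedy).
Matches: at [0:8] → '[[rxarv]'; at [9:14] → '[lpj]'.
With no groups in the pattern, `findall` gives back each whole match — 2 here.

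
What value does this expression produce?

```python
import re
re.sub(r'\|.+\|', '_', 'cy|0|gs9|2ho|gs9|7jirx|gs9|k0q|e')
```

Matches: at [2:31] → '|0|gs9|2ho|gs9|7jirx|gs9|k0q|'.
Every occurrence is swapped for '_'.

'cy_e'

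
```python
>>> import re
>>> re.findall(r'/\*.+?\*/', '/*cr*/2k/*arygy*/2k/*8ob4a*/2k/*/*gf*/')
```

['/*cr*/', '/*arygy*/', '/*8ob4a*/', '/*/*gf*/']

Because the quantifier is non-greedy, it stops expanding at the earliest point where the rest of the pattern can succeed.
`findall` yields the raw match text (4 of them) because the pattern has no groups.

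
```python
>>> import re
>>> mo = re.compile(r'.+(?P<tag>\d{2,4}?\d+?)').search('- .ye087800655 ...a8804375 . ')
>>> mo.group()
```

'- .ye087800655 ...a8804375'

The pattern matches one or more of any character; then 2 to 4 of a digit (lazy), then one or more of a digit (lazy) (captured as 'tag').
`search` walks the string left to right and returns the first match it finds.
The match spans [0:26] → '- .ye087800655 ...a8804375'.
Captured: group 1 = '375'.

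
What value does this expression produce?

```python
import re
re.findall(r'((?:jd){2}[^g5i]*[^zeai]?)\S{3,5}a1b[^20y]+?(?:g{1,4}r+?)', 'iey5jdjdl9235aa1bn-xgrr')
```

The pattern matches the literal 'jd' repeated 2 times, then zero or more of any character except [g5i], then optionally any character except [zeai] (captured); then 3 to 5 of a non-whitespace character, then the literal 'a1b', then one or more of any character except [20y] (lazy); then 1 to 4 of the literal 'g', then one or more of a literal 'r' (lazy) (non-capturing group).
Matches: at [4:22] match 'jdjdl9235aa1bn-xgr', group 1 = 'jdjdl92'.
Because there's exactly one group, `findall` drops the full match and keeps group 1 from the one hit.

['jdjdl92']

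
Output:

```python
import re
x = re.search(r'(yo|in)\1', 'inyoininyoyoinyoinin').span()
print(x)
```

(4, 8)

A backreference is literal: `\1` must see the identical characters the first group matched.
The match spans [4:8] → 'inin'.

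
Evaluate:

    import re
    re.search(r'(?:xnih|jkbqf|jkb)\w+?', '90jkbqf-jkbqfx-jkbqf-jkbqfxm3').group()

Unlike `match`, `search` isn't anchored — it looks for the pattern anywhere in the string.
The match spans [2:6] → 'jkbq'.

'jkbq'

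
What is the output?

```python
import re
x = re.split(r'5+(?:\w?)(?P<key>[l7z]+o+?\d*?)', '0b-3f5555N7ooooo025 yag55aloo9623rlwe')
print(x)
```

The `?` after the quantifier makes it lazy — it takes as little as possible before letting the rest of the pattern try.
The group in the pattern means `split` returns the separators' captures alongside the pieces.

['0b-3f', '7o', 'oooo025 yag', 'lo', 'o9623rlwe']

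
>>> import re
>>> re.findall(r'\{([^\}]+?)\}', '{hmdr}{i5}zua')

With a single group, `findall` returns only what that group captured — 2 items.

['hmdr', 'i5']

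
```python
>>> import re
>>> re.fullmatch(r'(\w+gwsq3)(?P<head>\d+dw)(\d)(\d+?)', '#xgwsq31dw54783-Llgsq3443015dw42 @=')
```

None

`re.fullmatch` is like wrapping the pattern in `^…$` (in single-line mode).
Here there's no way to consume every character, so the call returns None.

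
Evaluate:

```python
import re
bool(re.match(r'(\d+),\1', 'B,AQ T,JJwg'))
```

False

`re.match` only tries the pattern at the start of the string.
Here the pattern fails at index 0, so the call returns None, and `bool(None)` is False.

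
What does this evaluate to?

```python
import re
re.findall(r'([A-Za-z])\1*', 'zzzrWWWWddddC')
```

`\1` is not a pattern — it's the concrete string captured by group 1, re-applied verbatim.
`findall` collects group 1 from each match (5 total).

['z', 'r', 'W', 'd', 'C']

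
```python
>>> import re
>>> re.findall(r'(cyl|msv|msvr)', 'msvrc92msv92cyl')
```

`|` is ordered: at each position the engine commits to the first alternative that works.
Scanning left to right: at [0:3] match 'msv', group 1 = 'msv'; at [7:10] match 'msv', group 1 = 'msv'; at [12:15] match 'cyl', group 1 = 'cyl'.
One capturing group, so `findall` returns just the captured substring from each match — 3 in all.

['msv', 'msv', 'cyl']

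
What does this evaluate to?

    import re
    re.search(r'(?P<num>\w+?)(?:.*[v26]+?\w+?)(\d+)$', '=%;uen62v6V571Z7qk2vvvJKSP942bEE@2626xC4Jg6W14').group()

'uen62v6V571Z7qk2vvvJKSP942bEE@2626xC4Jg6W14'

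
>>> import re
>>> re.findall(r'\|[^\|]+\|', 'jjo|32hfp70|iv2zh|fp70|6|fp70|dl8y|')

Walking the string: at [3:12] → '|32hfp70|'; at [17:23] → '|fp70|'; at [24:30] → '|fp70|'.
`findall` yields the raw match text (3 of them) because the pattern has no groups.

['|32hfp70|', '|fp70|', '|fp70|']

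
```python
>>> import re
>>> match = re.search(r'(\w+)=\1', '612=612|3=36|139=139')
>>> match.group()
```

The backreference `\1` re-matches whatever the first group consumed, character for character.
`re.search` tries every starting position until one works.
The match spans [0:7] → '612=612'.
Captured: group 1 = '612'.

'612=612'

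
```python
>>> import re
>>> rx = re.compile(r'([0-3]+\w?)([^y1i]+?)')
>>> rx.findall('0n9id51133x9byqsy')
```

Pattern: one or more of a character in [0-3], then optionally a word character (captured); then one or more of any character except [y1i] (lazy) (captured).
Because the quantifier is non-greedy, it stops expanding at the earliest point where the rest of the pattern can succeed.
Matches: at [0:3] match '0n9', groups = ('0n', '9'); at [6:12] match '1133x9', groups = ('1133x', '9').
`findall` packs the 2 group values into a tuple for every match.

[('0n', '9'), ('1133x', '9')]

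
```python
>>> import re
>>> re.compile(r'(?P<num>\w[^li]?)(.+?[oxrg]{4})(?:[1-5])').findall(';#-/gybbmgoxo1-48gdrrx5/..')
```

This matches a word character, then optionally any character except [li] (captured as 'num'); then one or more of any character (lazy), then exactly 4 of one of [oxrg] (captured); then a character in [1-5] (non-capturing group).
Multiple groups make `findall` return tuples — one 2-tuple for the one match.

[('gy', 'bbmgoxo')]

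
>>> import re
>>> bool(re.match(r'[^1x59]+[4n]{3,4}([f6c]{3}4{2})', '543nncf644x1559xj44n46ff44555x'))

False

`match` is anchored at position 0; if the pattern doesn't fit there, it returns None.
Here position 0 doesn't satisfy it, so the call returns None, and `bool(None)` is False.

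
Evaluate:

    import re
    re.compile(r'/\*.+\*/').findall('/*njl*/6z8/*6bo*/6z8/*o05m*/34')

Matches: at [0:28] → '/*njl*/6z8/*6bo*/6z8/*o05m*/'.
`findall` yields the raw match text (1 of them) because the pattern has no groups.

['/*njl*/6z8/*6bo*/6z8/*o05m*/']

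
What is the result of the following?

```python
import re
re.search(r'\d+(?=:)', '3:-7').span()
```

(0, 1)

The `(?=…)`/`(?<=…)` assertion just peeks at neighbouring text; it doesn't advance the match position.
The match spans [0:1] → '3'.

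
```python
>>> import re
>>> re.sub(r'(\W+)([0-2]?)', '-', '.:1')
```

This matches one or more of a non-word character (captured); then optionally a character in [0-2] (captured).
Matches: at [0:3] → '.:1'.
Every occurrence is swapped for '-'.

'-'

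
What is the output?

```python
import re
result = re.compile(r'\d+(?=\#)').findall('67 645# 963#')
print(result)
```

Lookahead/lookbehind check context without consuming it, so the matched span excludes the asserted characters.
`findall` yields the raw match text (2 of them) because the pattern has no groups.

['645', '963']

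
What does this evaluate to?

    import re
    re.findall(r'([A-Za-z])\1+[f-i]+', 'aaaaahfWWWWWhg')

['a', 'W']

The backreference `\1` re-matches whatever the first group consumed, character for character.
With a single group, `findall` returns only what that group captured — 2 items.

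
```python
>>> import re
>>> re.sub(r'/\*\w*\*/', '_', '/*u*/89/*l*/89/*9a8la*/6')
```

`sub` substitutes '_' at each match site.

'_89_89_6'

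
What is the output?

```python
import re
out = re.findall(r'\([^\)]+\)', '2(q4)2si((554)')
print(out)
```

No capturing groups, so `findall` returns the 2 full match strings.

['(q4)', '((554)']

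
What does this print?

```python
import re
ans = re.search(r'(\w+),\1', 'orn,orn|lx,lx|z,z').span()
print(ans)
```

A backreference is literal: `\1` must see the identical characters the first group matched.
`search` walks the string left to right and returns the first match it finds.
The match spans [0:7] → 'orn,orn'.
Captured: group 1 = 'orn'.

(0, 7)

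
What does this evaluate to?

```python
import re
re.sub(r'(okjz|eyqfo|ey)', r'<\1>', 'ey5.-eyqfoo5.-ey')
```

'<ey>5.-<eyqfo>o5.-<ey>'

`|` is ordered: at each position the engine commits to the first alternative that works.
Matches: at [0:2] → 'ey'; at [5:10] → 'eyqfo'; at [14:16] → 'ey'.
Each match is replaced using the text its own group 1 captured.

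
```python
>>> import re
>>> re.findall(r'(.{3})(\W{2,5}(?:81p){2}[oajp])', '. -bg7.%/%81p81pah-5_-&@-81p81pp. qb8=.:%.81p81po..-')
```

[('bg7', '.%/%81p81pa'), ('-5_', '-&@-81p81pp'), ('qb8', '=.:%.81p81po')]

2 groups means each result is a tuple of 2 captured strings — 3 here.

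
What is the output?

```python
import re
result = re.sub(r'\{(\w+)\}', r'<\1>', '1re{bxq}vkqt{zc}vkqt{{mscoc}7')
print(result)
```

1re<bxq>vkqt<zc>vkqt{<mscoc>7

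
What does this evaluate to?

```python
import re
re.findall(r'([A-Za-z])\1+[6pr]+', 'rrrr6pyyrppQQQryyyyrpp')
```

A backreference is literal: `\1` must see the identical characters the first group matched.
Walking the string: at [0:6] match 'rrrr6p', group 1 = 'r'; at [6:11] match 'yyrpp', group 1 = 'y'; at [11:15] match 'QQQr', group 1 = 'Q'; at [15:22] match 'yyyyrpp', group 1 = 'y'.
With a single group, `findall` returns only what that group captured — 4 items.

['r', 'y', 'Q', 'y']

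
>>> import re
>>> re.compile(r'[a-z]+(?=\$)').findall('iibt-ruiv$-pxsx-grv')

['ruiv']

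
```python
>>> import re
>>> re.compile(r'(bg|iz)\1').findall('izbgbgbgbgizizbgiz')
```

A backreference is literal: `\1` must see the identical characters the first group matched.
Scanning left to right: at [2:6] match 'bgbg', group 1 = 'bg'; at [6:10] match 'bgbg', group 1 = 'bg'; at [10:14] match 'iziz', group 1 = 'iz'.
`findall` collects group 1 from each match (3 total).

['bg', 'bg', 'iz']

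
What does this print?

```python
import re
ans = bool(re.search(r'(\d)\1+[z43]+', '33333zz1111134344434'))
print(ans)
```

`\1` has to match the exact text group 1 already captured.
The match spans [0:7] → '33333zz'.

True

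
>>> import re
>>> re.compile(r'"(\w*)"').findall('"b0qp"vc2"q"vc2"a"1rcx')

['b0qp', 'q', 'a']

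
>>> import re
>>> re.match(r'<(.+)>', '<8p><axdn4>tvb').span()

(0, 11)

`re.match` only tries the pattern at the start of the string.
The match spans [0:11] → '<8p><axdn4>'.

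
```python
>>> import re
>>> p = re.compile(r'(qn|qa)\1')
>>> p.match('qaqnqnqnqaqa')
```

`re.match` only tries the pattern at the start of the string.
Here the pattern fails at index 0, so the call returns None.

None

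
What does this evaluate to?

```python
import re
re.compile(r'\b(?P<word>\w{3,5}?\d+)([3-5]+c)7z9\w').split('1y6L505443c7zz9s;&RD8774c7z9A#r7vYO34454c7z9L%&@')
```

Pattern: a word boundary (`\b`, zero-width); then 3 to 5 of a word character (lazy), then one or more of a digit (captured as 'word'); then one or more of a character in [3-5], then the literal 'c' (captured); then the literal '7z9', then a word character.
Matches to split on: at [18:29] → 'RD8774c7z9A'; at [30:45] → 'r7vYO34454c7z9L'.
`re.split` interleaves the captured-group text with the surrounding fragments.

['1y6L505443c7zz9s;&', 'RD877', '4c', '#', 'r7vYO3445', '4c', '%&@']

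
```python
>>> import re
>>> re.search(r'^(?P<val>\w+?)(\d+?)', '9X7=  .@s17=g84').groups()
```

This matches anchored at the start of the string; then one or more of a word character (lazy) (captured as 'val'); then one or more of a digit (lazy) (captured).
`re.search` tries every starting position until one works.
The match spans [0:3] → '9X7'.
Captured: group 1 = '9X', group 2 = '7'.

('9X', '7')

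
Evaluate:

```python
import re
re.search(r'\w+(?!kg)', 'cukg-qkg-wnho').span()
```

`(?!…)`/`(?<!…)` only lets a position through if the neighbouring text does NOT match; no characters are consumed.
Unlike `match`, `search` isn't anchored — it looks for the pattern anywhere in the string.
The match spans [0:4] → 'cukg'.

(0, 4)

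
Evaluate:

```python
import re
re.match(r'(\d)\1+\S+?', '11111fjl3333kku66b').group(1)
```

`\1` has to match the exact text group 1 already captured.
With `match`, the pattern is implicitly anchored at the beginning.
The match spans [0:6] → '11111f'.
Captured: group 1 = '1'.

'1'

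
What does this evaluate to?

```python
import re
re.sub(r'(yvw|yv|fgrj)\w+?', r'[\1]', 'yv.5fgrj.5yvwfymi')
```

'yv.5fgrj.5[yvw]ymi'

Alternation isn't longest-match — the leftmost alternative that fits at this position is chosen.
`\1` in the replacement pulls in group 1's text for each match.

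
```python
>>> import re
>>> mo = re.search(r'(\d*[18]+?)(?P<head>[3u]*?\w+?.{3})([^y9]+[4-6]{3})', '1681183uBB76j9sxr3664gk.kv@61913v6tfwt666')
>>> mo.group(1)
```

The match spans [0:21] → '1681183uBB76j9sxr3664'.
Captured: group 1 = '168118', group 2 = '3uBB76j9', group 3 = 'sxr3664'.

'168118'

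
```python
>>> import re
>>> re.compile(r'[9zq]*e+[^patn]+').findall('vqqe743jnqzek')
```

['qqe743j', 'qzek']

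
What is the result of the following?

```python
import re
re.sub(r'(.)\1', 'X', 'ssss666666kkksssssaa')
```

A backreference is literal: `\1` must see the identical characters the first group matched.
Each match is replaced by 'X'.

'XXXXXXkXXsX'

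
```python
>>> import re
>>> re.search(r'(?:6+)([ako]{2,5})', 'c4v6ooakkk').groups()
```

Pattern: one or more of a literal '6' (non-capturing group); then 2 to 5 of one of [ako] (captured).
`re.search` tries every starting position until one works.
The match spans [3:9] → '6ooakk'.
Captured: group 1 = 'ooakk'.

('ooakk',)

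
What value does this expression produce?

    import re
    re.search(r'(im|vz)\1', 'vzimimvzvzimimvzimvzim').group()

After group 1 captures some text, `\1` only succeeds where that same text appears again.
The match spans [2:6] → 'imim'.

'imim'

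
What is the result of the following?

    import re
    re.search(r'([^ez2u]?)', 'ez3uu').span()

(0, 0)

Pattern: optionally any character except [ez2u] (captured).
`re.search` tries every starting position until one works.
The match spans [0:0] → ''.
Captured: group 1 = ''.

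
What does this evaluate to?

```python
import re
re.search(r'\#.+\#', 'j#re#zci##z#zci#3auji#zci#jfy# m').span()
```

(1, 30)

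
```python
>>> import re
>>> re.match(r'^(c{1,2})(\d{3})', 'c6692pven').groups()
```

('c', '669')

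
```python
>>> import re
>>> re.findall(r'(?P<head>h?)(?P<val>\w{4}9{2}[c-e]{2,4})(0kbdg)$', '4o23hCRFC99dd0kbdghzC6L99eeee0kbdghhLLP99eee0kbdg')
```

This matches optionally a literal 'h' (captured as 'head'); then exactly 4 of a word character, then exactly 2 of a literal '9', then 2 to 4 of a character in [c-e] (captured as 'val'); then the literal '0k', then the literal 'bdg' (captured); then anchored at the end.
3 groups means the one result is a tuple of 3 captured strings — 1 here.

[('h', 'hLLP99eee', '0kbdg')]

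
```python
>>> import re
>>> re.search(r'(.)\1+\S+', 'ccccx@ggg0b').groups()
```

('c',)

The match spans [0:11] → 'ccccx@ggg0b'.
Captured: group 1 = 'c'.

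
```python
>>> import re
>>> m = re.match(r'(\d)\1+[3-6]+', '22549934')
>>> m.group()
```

'2254'

`match` is anchored at position 0; if the pattern doesn't fit there, it returns None.
The match spans [0:4] → '2254'.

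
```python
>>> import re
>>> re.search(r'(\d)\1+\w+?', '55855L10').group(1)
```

'5'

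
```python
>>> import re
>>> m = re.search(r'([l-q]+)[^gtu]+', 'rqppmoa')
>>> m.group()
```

'qppmoa'

This matches one or more of a character in [l-q] (captured); then one or more of any character except [gtu].
`re.search` scans for the first position where the pattern succeeds.
The match spans [1:7] → 'qppmoa'.
Captured: group 1 = 'qppmo'.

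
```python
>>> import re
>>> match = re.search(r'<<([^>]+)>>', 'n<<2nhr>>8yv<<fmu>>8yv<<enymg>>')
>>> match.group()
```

'<<2nhr>>'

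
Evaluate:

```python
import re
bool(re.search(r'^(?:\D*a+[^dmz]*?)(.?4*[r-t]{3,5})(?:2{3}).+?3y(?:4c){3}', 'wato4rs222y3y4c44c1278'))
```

Pattern: anchored at the start of the string; then zero or more of a non-digit, then one or more of a literal 'a', then zero or more of any character except [dmz] (lazy) (non-capturing group); then optionally any character, then zero or more of the literal '4', then 3 to 5 of a character in [r-t] (captured); then exactly 3 of a literal '2' (non-capturing group); then one or more of any character (lazy), then the literal '3y', then the literal '4c' repeated 3 times.
Here no position works, so the call returns None, and `bool(None)` is False.

False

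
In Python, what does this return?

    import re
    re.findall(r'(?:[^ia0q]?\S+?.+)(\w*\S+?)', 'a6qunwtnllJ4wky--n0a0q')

This matches optionally any character except [ia0q], then one or more of a non-whitespace character (lazy), then one or more of any character (non-capturing group); then zero or more of a word character, then one or more of a non-whitespace character (lazy) (captured).
One capturing group, so `findall` returns just the captured substring from the one match — 1 in all.

['q']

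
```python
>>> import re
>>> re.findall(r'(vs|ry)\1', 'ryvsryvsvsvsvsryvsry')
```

['vs', 'vs']

`\1` is not a pattern — it's the concrete string captured by group 1, re-applied verbatim.
Matches: at [6:10] match 'vsvs', group 1 = 'vs'; at [10:14] match 'vsvs', group 1 = 'vs'.
`findall` collects group 1 from each match (2 total).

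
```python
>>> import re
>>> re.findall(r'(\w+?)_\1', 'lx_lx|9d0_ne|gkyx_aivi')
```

['lx']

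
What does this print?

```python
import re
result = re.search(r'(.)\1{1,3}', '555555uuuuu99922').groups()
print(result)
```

('5',)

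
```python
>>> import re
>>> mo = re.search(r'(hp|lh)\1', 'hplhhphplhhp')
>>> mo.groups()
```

The match spans [4:8] → 'hphp'.
Captured: group 1 = 'hp'.

('hp',)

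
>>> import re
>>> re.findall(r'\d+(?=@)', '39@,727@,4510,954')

Because the assertion is zero-width, the text it checks is not consumed and won't appear in the result.
No capturing groups, so `findall` returns the 2 full match strings.

['39', '727']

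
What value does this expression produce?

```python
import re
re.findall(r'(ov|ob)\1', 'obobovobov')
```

['ob']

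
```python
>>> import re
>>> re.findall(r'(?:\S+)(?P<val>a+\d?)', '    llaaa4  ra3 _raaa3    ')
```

['a4', 'a3', 'a3']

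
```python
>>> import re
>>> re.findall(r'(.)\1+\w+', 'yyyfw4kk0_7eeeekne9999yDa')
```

`\1` is not a pattern — it's the concrete string captured by group 1, re-applied verbatim.
Walking the string: at [0:25] match 'yyyfw4kk0_7eeeekne9999yDa', group 1 = 'y'.
Because there's exactly one group, `findall` drops the full match and keeps group 1 from the one hit.

['y']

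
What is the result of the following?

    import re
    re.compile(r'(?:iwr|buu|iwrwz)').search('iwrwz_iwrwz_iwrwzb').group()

'iwr'

Branches in `(...|...)` are attempted left-to-right; the first branch that allows the whole pattern to succeed is taken.
`re.search` scans for the first position where the pattern succeeds.
The match spans [0:3] → 'iwr'.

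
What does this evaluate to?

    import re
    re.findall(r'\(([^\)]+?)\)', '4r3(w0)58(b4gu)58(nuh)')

Matches: at [3:7] match '(w0)', group 1 = 'w0'; at [9:15] match '(b4gu)', group 1 = 'b4gu'; at [17:22] match '(nuh)', group 1 = 'nuh'.
Because there's exactly one group, `findall` drops the full match and keeps group 1 from each hit.

['w0', 'b4gu', 'nuh']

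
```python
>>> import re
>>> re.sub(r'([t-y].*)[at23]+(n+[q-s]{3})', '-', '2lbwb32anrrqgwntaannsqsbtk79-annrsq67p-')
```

The pattern matches a character in [t-y], then zero or more of any character (captured); then one or more of one of [at23]; then one or more of a literal 'n', then exactly 3 of a character in [q-s] (captured).
Matches: at [3:35] → 'wb32anrrqgwntaannsqsbtk79-annrsq'.
Each match is replaced by '-'.

'2lb-67p-'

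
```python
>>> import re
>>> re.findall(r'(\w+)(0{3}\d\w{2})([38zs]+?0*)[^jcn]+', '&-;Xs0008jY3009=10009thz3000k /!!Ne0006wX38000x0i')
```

[('Xs', '0008jY', '300')]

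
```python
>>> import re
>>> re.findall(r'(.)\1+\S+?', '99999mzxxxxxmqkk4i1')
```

['9', 'x', 'k']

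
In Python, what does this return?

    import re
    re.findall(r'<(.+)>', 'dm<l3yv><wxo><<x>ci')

['l3yv><wxo><<x']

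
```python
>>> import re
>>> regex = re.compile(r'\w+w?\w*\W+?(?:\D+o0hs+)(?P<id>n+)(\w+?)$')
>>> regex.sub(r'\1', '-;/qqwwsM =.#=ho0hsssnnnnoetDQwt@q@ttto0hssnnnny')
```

`\1` in the replacement pulls in group 1's text for each match.

'-;/qqwwsM =.#=nnnn'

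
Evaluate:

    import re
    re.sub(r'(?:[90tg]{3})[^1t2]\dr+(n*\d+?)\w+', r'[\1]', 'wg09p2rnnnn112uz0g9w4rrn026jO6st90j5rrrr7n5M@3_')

'w[nnnn1]@3_'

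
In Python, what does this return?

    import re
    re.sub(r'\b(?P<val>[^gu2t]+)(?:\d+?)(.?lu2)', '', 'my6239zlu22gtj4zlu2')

'2gtj4zlu2'

This matches a word boundary (`\b`, zero-width); then one or more of any character except [gu2t] (captured as 'val'); then one or more of a digit (lazy) (non-capturing group); then optionally any character, then the literal 'lu2' (captured).
Matches: at [0:10] → 'my6239zlu2'.
Every occurrence is swapped for ''.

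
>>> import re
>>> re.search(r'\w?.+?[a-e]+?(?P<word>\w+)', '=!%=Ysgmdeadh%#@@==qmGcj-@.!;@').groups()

The match spans [0:13] → '=!%=Ysgmdeadh'.
Captured: group 1 = 'eadh'.

('eadh',)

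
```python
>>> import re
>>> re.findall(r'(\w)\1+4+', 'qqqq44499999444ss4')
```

['q', '9', 's']

A backreference is literal: `\1` must see the identical characters the first group matched.
`findall` collects group 1 from each match (3 total).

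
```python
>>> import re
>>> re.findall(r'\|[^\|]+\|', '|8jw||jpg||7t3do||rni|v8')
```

['|8jw|', '|jpg|', '|7t3do|', '|rni|']

Walking the string: at [0:5] → '|8jw|'; at [5:10] → '|jpg|'; at [10:17] → '|7t3do|'; at [17:22] → '|rni|'.
No capturing groups, so `findall` returns the 4 full match strings.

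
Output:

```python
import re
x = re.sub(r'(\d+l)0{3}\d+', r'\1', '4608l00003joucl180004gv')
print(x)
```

4608ljoucl180004gv

Pattern: one or more of a digit, then a literal 'l' (captured); then exactly 3 of the literal '0', then one or more of a digit.
Matches: at [0:10] → '4608l00003'.
The replacement refers to a captured group, so each match is rewritten using its own captured text.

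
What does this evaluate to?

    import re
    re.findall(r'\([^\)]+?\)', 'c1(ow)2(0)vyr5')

['(ow)', '(0)']

`findall` yields the raw match text (2 of them) because the pattern has no groups.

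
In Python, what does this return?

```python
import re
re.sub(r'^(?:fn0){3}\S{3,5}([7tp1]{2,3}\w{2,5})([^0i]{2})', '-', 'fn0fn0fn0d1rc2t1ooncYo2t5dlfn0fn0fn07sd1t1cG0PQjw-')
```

'-t5dlfn0fn0fn07sd1t1cG0PQjw-'

This matches anchored at the start of the string; then the literal 'fn0' repeated 3 times, then 3 to 5 of a non-whitespace character; then 2 to 3 of one of [7tp1], then 2 to 5 of a word character (captured); then exactly 2 of any character except [0i] (captured).
Matches: at [0:23] → 'fn0fn0fn0d1rc2t1ooncYo2'.
Each match is replaced by '-'.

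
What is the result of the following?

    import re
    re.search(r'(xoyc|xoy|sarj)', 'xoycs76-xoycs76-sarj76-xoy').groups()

The match spans [0:4] → 'xoyc'.
Captured: group 1 = 'xoyc'.

('xoyc',)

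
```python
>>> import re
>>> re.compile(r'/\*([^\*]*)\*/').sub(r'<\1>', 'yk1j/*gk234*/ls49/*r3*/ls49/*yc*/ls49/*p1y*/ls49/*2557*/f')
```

`\1` in the replacement pulls in group 1's text for each match.

'yk1j<gk234>ls49<r3>ls49<yc>ls49<p1y>ls49<2557>f'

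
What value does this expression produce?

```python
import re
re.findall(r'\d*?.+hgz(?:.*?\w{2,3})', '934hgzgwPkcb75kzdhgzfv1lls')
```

['934hgzgwPkcb75kzdhgzfv1']

This matches zero or more of a digit (lazy); then one or more of any character, then the literal 'hgz'; then zero or more of any character (lazy), then 2 to 3 of a word character (non-capturing group).
The `?` after the quantifier makes it lazy — it takes as little as possible before letting the rest of the pattern try.
Walking the string: at [0:23] → '934hgzgwPkcb75kzdhgzfv1'.
`findall` yields the raw match text (1 of them) because the pattern has no groups.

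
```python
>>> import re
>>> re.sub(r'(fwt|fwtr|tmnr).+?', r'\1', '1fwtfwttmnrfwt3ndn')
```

'1fwtwttmnrwt3ndn'

Matches: at [1:5] → 'fwtf'; at [7:12] → 'tmnrf'.
`\1` in the replacement pulls in group 1's text for each match.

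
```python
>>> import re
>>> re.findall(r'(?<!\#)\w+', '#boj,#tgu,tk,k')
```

['oj', 'gu', 'tk', 'k']

A negative assertion filters positions out without eating any characters.
Scanning left to right: at [2:4] → 'oj'; at [7:9] → 'gu'; at [10:12] → 'tk'; at [13:14] → 'k'.
`findall` yields the raw match text (4 of them) because the pattern has no groups.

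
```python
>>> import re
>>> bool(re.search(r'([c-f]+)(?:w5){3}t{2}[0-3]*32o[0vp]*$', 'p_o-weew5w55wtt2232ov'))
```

False

This matches one or more of a character in [c-f] (captured); then the literal 'w5' repeated 3 times, then exactly 2 of a literal 't', then zero or more of a character in [0-3]; then the literal '32o', then zero or more of one of [0vp]; then anchored at the end.
Here nothing in the string fits, so the call returns None, and `bool(None)` is False.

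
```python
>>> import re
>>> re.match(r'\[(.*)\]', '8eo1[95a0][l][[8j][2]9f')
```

None

`re.match` won't scan ahead — the pattern has to work from the very first character.
Here position 0 doesn't satisfy it, so the call returns None.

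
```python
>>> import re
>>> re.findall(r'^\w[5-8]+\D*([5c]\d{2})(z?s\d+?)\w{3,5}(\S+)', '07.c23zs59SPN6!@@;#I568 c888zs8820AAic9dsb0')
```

[('c23', 'zs5', '!@@;#I568')]

Pattern: anchored at the start of the string; then a word character, then one or more of a character in [5-8], then zero or more of a non-digit; then one of [5c], then exactly 2 of a digit (captured); then optionally the literal 'z', then a literal 's', then one or more of a digit (lazy) (captured); then 3 to 5 of a word character; then one or more of a non-whitespace character (captured).
With the lazy modifier that quantifier settles for the fewest repetitions that let the rest of the pattern succeed (the atoms after it are unaffected and can still be greedy).
Walking the string: at [0:23] match '07.c23zs59SPN6!@@;#I568', groups = ('c23', 'zs5', '!@@;#I568').
With 3 capturing groups, `findall` returns a 3-tuple per match.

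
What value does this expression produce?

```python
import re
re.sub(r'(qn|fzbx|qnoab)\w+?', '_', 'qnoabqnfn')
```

'_ab_n'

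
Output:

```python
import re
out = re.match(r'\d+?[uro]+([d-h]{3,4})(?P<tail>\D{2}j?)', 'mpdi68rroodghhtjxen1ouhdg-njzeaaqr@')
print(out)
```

None

`match` is anchored at position 0; if the pattern doesn't fit there, it returns None.
Here the pattern fails at index 0, so the call returns None.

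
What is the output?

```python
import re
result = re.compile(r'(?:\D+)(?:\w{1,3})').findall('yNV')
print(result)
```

Pattern: one or more of a non-digit (non-capturing group); then 1 to 3 of a word character (non-capturing group).
Scanning left to right: at [0:3] → 'yNV'.
No capturing groups, so `findall` returns the 1 full match string.

['yNV']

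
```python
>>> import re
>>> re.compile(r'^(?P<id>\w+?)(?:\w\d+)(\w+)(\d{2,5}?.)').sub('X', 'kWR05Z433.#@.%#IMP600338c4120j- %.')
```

This matches anchored at the start of the string; then one or more of a word character (lazy) (captured as 'id'); then a word character, then one or more of a digit (non-capturing group); then one or more of a word character (captured); then 2 to 5 of a digit (lazy), then any character (captured).
Matches: at [0:10] → 'kWR05Z433.'.
Every occurrence is swapped for 'X'.

'X#@.%#IMP600338c4120j- %.'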